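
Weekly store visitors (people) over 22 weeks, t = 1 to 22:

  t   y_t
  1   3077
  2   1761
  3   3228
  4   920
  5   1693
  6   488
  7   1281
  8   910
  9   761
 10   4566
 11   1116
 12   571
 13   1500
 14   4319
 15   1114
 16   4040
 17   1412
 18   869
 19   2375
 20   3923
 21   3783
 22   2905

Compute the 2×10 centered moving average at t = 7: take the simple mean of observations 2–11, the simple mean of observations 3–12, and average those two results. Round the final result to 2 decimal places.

1612.90

Sum over 2–11: 1761 + 3228 + 920 + 1693 + 488 + 1281 + 910 + 761 + 4566 + 1116 = 16724
Sum over 3–12: 3228 + 920 + 1693 + 488 + 1281 + 910 + 761 + 4566 + 1116 + 571 = 15534
CMA at t=7 = (16724 + 15534) / (2·10) = 32258 / 20 = 1612.90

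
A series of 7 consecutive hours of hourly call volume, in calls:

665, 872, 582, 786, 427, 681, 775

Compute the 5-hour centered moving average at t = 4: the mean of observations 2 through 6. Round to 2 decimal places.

669.60

Sum of periods 2–6: 872 + 582 + 786 + 427 + 681 = 3348
Divide by 5: 3348 / 5 = 669.60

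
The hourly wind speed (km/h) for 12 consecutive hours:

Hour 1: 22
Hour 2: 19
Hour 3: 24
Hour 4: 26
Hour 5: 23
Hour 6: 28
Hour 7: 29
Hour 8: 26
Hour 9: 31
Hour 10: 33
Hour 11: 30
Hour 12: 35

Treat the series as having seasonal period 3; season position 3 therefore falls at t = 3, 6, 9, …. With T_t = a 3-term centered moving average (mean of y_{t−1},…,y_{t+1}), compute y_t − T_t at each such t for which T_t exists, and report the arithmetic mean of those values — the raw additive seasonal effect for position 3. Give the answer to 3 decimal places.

Season position 3 occurs at t = 3, 6, 9 (where T_t is defined).
t=3: T_3 = 23.00000; y_3 − T_3 = 24 − 23.00000 = 1.00000
t=6: T_6 = 26.66667; y_6 − T_6 = 28 − 26.66667 = 1.33333
t=9: T_9 = 30.00000; y_9 − T_9 = 31 − 30.00000 = 1.00000
Mean deviation: (1.00000 + 1.33333 + 1.00000) / 3 = 1.111

1.111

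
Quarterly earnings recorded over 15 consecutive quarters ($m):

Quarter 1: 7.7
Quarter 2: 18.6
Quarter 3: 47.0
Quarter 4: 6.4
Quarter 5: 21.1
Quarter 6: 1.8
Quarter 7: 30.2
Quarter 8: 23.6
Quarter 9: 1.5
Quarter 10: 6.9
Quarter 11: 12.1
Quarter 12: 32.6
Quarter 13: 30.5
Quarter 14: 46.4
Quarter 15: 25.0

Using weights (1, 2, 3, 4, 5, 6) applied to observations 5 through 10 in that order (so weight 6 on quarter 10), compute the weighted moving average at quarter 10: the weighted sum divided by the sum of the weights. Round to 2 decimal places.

Weighted sum: 1·21.1 + 2·1.8 + 3·30.2 + 4·23.6 + 5·1.5 + 6·6.9 = 21.1 + 3.6 + 90.6 + 94.4 + 7.5 + 41.4 = 258.6
Weight total: 1 + 2 + 3 + 4 + 5 + 6 = 21
WMA = 258.6 / 21 = 12.31

12.31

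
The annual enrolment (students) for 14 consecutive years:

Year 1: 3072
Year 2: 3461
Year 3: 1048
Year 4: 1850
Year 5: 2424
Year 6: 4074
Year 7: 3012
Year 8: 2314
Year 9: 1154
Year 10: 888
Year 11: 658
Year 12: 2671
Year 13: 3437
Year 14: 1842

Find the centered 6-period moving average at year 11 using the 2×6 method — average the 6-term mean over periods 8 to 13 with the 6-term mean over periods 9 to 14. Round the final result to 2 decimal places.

1814.33

Sum over 8–13: 2314 + 1154 + 888 + 658 + 2671 + 3437 = 11122
Sum over 9–14: 1154 + 888 + 658 + 2671 + 3437 + 1842 = 10650
CMA at t=11 = (11122 + 10650) / (2·6) = 21772 / 12 = 1814.33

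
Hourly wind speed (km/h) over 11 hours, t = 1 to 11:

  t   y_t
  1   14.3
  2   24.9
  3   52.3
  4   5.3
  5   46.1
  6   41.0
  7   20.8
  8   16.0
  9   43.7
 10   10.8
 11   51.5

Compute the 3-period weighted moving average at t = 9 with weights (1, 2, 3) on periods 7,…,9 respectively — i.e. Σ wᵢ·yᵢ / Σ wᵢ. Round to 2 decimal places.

30.65

Weighted sum: 1·20.8 + 2·16.0 + 3·43.7 = 20.8 + 32.0 + 131.1 = 183.9
Weight total: 1 + 2 + 3 = 6
WMA = 183.9 / 6 = 30.65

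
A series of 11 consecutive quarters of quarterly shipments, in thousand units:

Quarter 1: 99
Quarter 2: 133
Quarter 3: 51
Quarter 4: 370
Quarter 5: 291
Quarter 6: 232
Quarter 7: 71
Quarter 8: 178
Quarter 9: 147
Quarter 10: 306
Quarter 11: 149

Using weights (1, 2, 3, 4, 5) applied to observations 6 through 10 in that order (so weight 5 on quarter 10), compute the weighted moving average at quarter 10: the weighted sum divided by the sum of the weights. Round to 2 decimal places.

201.73

Weighted sum: 1·232 + 2·71 + 3·178 + 4·147 + 5·306 = 232 + 142 + 534 + 588 + 1530 = 3026
Weight total: 1 + 2 + 3 + 4 + 5 = 15
WMA = 3026 / 15 = 201.73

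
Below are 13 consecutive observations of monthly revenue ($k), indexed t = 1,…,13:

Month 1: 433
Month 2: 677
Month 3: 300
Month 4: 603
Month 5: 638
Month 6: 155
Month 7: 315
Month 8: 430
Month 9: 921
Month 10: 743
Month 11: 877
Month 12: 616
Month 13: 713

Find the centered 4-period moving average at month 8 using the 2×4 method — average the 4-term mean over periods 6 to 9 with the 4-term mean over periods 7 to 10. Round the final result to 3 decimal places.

528.750

Sum over 6–9: 155 + 315 + 430 + 921 = 1821
Sum over 7–10: 315 + 430 + 921 + 743 = 2409
CMA at t=8 = (1821 + 2409) / (2·4) = 4230 / 8 = 528.750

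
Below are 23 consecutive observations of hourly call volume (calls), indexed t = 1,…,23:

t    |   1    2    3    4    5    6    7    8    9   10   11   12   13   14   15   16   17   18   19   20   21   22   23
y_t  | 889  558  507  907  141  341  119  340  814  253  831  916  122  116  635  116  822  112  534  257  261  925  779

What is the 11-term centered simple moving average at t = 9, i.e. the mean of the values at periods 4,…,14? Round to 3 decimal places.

445.455

Sum of periods 4–14: 907 + 141 + 341 + 119 + 340 + 814 + 253 + 831 + 916 + 122 + 116 = 4900
Divide by 11: 4900 / 11 = 445.455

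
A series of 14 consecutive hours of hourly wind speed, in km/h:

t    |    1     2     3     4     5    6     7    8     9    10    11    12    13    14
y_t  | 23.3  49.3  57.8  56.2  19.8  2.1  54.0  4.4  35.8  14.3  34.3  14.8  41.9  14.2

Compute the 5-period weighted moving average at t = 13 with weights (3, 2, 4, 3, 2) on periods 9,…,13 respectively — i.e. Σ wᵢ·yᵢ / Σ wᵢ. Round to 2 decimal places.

Weighted sum: 3·35.8 + 2·14.3 + 4·34.3 + 3·14.8 + 2·41.9 = 107.4 + 28.6 + 137.2 + 44.4 + 83.8 = 401.4
Weight total: 3 + 2 + 4 + 3 + 2 = 14
WMA = 401.4 / 14 = 28.67

28.67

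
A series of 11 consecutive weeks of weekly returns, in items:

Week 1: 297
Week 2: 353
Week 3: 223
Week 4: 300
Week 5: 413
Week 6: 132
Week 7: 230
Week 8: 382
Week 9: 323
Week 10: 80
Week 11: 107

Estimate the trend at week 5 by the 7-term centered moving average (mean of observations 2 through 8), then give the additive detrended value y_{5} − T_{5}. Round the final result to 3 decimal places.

122.571

Trend T_5 = (353 + 223 + 300 + 413 + 132 + 230 + 382) / 7 = 2033/7 = 290.42857
Detrended value: 413 − 290.42857 = 122.571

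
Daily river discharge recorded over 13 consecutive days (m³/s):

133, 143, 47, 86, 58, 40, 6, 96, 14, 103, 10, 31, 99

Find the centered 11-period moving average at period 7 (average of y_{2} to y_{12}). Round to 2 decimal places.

57.64

Sum of periods 2–12: 143 + 47 + 86 + 58 + 40 + 6 + 96 + 14 + 103 + 10 + 31 = 634
Divide by 11: 634 / 11 = 57.64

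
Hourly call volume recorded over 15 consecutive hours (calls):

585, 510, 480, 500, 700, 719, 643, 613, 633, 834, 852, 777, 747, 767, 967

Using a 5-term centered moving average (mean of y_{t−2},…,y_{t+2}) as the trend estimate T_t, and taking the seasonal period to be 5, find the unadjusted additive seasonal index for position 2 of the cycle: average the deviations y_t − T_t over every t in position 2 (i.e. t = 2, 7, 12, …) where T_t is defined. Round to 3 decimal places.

Season position 2 occurs at t = 7, 12 (where T_t is defined).
t=7: T_7 = 661.60000; y_7 − T_7 = 643 − 661.60000 = -18.60000
t=12: T_12 = 795.40000; y_12 − T_12 = 777 − 795.40000 = -18.40000
Mean deviation: (-18.60000 + -18.40000) / 2 = -18.500

-18.500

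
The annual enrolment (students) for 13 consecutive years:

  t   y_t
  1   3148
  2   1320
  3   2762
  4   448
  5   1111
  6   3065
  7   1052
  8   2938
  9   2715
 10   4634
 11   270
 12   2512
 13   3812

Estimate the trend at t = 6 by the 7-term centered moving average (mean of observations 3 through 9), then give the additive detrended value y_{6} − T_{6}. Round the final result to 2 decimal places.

1052.00

Trend T_6 = (2762 + 448 + 1111 + 3065 + 1052 + 2938 + 2715) / 7 = 14091/7 = 2013.0000
Detrended value: 3065 − 2013.0000 = 1052.00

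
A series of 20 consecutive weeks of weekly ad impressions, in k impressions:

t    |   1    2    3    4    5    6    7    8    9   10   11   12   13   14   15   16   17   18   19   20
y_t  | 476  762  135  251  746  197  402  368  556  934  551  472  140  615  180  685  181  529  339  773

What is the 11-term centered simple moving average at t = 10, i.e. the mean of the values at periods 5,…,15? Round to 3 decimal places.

469.182

Sum of periods 5–15: 746 + 197 + 402 + 368 + 556 + 934 + 551 + 472 + 140 + 615 + 180 = 5161
Divide by 11: 5161 / 11 = 469.182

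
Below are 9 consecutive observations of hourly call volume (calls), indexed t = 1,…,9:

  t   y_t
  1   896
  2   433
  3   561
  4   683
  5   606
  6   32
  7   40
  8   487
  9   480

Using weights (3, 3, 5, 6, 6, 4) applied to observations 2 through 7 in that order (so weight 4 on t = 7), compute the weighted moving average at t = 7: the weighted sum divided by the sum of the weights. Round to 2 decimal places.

384.63

Weighted sum: 3·433 + 3·561 + 5·683 + 6·606 + 6·32 + 4·40 = 1299 + 1683 + 3415 + 3636 + 192 + 160 = 10385
Weight total: 3 + 3 + 5 + 6 + 6 + 4 = 27
WMA = 10385 / 27 = 384.63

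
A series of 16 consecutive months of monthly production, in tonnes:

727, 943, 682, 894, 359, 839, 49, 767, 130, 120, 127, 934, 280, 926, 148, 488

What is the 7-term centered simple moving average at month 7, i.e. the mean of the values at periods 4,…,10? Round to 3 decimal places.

451.143

Sum of periods 4–10: 894 + 359 + 839 + 49 + 767 + 130 + 120 = 3158
Divide by 7: 3158 / 7 = 451.143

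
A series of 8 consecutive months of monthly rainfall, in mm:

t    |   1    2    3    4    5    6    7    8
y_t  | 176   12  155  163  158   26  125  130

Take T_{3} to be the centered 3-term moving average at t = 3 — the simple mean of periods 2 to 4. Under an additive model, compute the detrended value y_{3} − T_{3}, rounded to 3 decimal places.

Trend T_3 = (12 + 155 + 163) / 3 = 330/3 = 110.00000
Detrended value: 155 − 110.00000 = 45.000

45.000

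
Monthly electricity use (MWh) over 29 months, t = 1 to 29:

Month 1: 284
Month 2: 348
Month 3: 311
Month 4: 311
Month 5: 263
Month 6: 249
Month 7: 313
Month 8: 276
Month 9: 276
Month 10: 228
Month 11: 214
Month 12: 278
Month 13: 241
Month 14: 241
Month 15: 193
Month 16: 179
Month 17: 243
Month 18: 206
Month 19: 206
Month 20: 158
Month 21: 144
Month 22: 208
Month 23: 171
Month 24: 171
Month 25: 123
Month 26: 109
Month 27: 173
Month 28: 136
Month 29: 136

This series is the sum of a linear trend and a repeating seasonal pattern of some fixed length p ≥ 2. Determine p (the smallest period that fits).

First differences y_{t+1} − y_t: 64, -37, 0, -48, -14, 64, -37, 0, -48, -14, 64, -37, …
The difference pattern repeats every 5 terms and not for any smaller step, so p = 5.

5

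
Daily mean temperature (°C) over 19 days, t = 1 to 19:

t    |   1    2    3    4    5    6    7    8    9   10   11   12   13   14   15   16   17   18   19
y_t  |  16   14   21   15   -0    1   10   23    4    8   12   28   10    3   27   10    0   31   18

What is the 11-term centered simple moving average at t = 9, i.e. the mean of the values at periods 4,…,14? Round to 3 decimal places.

10.364

Sum of periods 4–14: 15 + (-0) + 1 + 10 + 23 + 4 + 8 + 12 + 28 + 10 + 3 = 114
Divide by 11: 114 / 11 = 10.364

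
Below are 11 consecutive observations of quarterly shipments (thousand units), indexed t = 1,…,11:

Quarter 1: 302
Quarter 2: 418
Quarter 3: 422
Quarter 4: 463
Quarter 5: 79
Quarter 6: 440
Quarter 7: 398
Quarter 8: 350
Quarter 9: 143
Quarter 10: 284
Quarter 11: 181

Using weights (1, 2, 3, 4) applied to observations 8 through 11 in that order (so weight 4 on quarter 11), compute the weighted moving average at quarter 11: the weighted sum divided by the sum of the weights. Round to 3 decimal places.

221.200

Weighted sum: 1·350 + 2·143 + 3·284 + 4·181 = 350 + 286 + 852 + 724 = 2212
Weight total: 1 + 2 + 3 + 4 = 10
WMA = 2212 / 10 = 221.200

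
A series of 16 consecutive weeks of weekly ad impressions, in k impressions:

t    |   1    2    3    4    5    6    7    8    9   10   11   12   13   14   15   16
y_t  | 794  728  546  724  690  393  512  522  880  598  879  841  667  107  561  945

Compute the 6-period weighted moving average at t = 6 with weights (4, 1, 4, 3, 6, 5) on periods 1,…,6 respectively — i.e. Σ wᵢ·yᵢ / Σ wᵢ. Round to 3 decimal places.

624.565

Weighted sum: 4·794 + 1·728 + 4·546 + 3·724 + 6·690 + 5·393 = 3176 + 728 + 2184 + 2172 + 4140 + 1965 = 14365
Weight total: 4 + 1 + 4 + 3 + 6 + 5 = 23
WMA = 14365 / 23 = 624.565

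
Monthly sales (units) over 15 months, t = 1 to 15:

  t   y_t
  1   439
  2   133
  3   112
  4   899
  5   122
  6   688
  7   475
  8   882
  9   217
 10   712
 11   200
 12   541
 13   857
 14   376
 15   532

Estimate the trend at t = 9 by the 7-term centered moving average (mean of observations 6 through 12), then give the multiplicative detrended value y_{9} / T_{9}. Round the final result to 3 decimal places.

Trend T_9 = (688 + 475 + 882 + 217 + 712 + 200 + 541) / 7 = 3715/7 = 530.71429
Ratio to trend: 217 / 530.71429 = 0.409

0.409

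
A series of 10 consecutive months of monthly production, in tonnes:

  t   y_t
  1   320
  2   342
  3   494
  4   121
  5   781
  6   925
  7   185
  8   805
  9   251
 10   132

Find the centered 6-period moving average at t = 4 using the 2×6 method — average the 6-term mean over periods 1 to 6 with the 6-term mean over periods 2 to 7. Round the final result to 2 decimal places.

485.92

Sum over 1–6: 320 + 342 + 494 + 121 + 781 + 925 = 2983
Sum over 2–7: 342 + 494 + 121 + 781 + 925 + 185 = 2848
CMA at t=4 = (2983 + 2848) / (2·6) = 5831 / 12 = 485.92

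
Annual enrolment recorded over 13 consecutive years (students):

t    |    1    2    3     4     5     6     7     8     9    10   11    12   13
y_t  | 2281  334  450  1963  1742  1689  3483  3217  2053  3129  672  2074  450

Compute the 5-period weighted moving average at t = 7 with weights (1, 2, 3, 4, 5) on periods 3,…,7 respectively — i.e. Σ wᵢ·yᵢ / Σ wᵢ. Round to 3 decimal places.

2251.533

Weighted sum: 1·450 + 2·1963 + 3·1742 + 4·1689 + 5·3483 = 450 + 3926 + 5226 + 6756 + 17415 = 33773
Weight total: 1 + 2 + 3 + 4 + 5 = 15
WMA = 33773 / 15 = 2251.533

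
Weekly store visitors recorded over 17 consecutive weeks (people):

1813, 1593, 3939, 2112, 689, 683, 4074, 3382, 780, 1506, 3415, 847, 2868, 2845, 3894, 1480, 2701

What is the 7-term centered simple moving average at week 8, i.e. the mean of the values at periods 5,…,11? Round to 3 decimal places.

Sum of periods 5–11: 689 + 683 + 4074 + 3382 + 780 + 1506 + 3415 = 14529
Divide by 7: 14529 / 7 = 2075.571

2075.571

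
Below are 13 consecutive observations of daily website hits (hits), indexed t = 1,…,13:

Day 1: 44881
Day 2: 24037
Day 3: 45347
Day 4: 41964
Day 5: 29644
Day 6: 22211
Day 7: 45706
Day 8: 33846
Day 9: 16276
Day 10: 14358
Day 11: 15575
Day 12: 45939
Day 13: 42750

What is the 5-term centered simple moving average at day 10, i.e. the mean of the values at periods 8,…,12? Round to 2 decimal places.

Sum of periods 8–12: 33846 + 16276 + 14358 + 15575 + 45939 = 125994
Divide by 5: 125994 / 5 = 25198.80

25198.80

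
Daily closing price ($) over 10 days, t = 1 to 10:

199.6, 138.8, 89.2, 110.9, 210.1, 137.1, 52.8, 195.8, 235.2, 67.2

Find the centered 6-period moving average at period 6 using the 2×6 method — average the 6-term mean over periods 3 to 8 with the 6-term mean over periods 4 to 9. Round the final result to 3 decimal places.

144.817

Sum over 3–8: 89.2 + 110.9 + 210.1 + 137.1 + 52.8 + 195.8 = 795.9
Sum over 4–9: 110.9 + 210.1 + 137.1 + 52.8 + 195.8 + 235.2 = 941.9
CMA at t=6 = (795.9 + 941.9) / (2·6) = 1737.8 / 12 = 144.817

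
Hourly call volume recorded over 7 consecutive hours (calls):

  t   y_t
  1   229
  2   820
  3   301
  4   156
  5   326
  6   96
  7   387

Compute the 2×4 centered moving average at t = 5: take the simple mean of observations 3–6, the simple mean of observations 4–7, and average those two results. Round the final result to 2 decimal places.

230.50

Sum over 3–6: 301 + 156 + 326 + 96 = 879
Sum over 4–7: 156 + 326 + 96 + 387 = 965
CMA at t=5 = (879 + 965) / (2·4) = 1844 / 8 = 230.50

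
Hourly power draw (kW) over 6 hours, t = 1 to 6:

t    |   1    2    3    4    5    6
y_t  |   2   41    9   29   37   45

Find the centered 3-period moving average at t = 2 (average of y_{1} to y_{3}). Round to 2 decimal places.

Sum of periods 1–3: 2 + 41 + 9 = 52
Divide by 3: 52 / 3 = 17.33

17.33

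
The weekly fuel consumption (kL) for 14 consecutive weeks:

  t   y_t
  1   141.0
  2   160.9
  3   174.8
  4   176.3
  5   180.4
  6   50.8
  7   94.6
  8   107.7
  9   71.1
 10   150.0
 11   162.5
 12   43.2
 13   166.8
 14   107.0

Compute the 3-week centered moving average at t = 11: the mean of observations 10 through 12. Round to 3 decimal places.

118.567

Sum of periods 10–12: 150.0 + 162.5 + 43.2 = 355.7
Divide by 3: 355.7 / 3 = 118.567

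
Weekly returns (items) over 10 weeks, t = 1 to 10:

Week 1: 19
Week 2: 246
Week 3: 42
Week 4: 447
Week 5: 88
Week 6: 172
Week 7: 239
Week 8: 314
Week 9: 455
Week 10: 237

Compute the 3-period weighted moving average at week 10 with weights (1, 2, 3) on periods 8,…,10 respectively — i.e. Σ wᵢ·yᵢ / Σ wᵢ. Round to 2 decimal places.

322.50

Weighted sum: 1·314 + 2·455 + 3·237 = 314 + 910 + 711 = 1935
Weight total: 1 + 2 + 3 = 6
WMA = 1935 / 6 = 322.50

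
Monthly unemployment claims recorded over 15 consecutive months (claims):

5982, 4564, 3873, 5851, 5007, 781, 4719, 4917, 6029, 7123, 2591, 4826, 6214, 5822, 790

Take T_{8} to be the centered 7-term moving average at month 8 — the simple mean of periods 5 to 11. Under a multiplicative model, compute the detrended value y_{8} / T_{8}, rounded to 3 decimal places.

1.104

Trend T_8 = (5007 + 781 + 4719 + 4917 + 6029 + 7123 + 2591) / 7 = 31167/7 = 4452.42857
Ratio to trend: 4917 / 4452.42857 = 1.104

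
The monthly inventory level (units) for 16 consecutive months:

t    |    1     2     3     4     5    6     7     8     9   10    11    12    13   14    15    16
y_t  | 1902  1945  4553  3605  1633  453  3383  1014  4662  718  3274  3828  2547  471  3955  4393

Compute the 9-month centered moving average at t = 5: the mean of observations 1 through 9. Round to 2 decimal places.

Sum of periods 1–9: 1902 + 1945 + 4553 + 3605 + 1633 + 453 + 3383 + 1014 + 4662 = 23150
Divide by 9: 23150 / 9 = 2572.22

2572.22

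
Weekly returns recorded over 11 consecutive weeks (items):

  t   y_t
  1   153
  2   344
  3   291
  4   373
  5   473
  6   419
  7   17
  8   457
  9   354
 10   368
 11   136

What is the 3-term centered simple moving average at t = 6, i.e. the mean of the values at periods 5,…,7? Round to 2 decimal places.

Sum of periods 5–7: 473 + 419 + 17 = 909
Divide by 3: 909 / 3 = 303.00

303.00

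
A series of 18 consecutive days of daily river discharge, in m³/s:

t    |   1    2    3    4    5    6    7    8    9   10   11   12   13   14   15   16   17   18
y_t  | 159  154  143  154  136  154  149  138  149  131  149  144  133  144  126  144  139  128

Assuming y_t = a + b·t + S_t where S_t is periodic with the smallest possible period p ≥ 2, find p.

5

First differences y_{t+1} − y_t: -5, -11, 11, -18, 18, -5, -11, 11, -18, 18, -5, -11, …
The difference pattern repeats every 5 terms and not for any smaller step, so p = 5.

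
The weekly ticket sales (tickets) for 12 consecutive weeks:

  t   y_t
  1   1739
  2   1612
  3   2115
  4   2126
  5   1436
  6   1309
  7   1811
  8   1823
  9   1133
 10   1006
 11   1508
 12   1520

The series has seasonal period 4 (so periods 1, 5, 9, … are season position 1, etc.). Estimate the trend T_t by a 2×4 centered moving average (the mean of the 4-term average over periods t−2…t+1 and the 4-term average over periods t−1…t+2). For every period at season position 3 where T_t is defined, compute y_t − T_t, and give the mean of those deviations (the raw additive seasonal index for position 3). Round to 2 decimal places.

Season position 3 occurs at t = 3, 7 (where T_t is defined).
t=3: T_3 = 1860.1250; y_3 − T_3 = 2115 − 1860.1250 = 254.8750
t=7: T_7 = 1556.8750; y_7 − T_7 = 1811 − 1556.8750 = 254.1250
Mean deviation: (254.8750 + 254.1250) / 2 = 254.50

254.50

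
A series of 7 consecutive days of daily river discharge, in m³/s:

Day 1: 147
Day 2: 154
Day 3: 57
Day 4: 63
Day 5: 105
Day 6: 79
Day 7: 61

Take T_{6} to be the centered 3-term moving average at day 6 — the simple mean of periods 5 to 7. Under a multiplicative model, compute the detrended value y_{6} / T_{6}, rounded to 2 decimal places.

0.97

Trend T_6 = (105 + 79 + 61) / 3 = 245/3 = 81.6667
Ratio to trend: 79 / 81.6667 = 0.97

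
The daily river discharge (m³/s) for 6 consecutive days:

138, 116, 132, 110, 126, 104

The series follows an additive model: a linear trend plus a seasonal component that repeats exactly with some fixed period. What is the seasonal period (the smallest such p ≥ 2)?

First differences y_{t+1} − y_t: -22, 16, -22, 16, -22, …
The difference pattern repeats every 2 terms and not for any smaller step, so p = 2.

2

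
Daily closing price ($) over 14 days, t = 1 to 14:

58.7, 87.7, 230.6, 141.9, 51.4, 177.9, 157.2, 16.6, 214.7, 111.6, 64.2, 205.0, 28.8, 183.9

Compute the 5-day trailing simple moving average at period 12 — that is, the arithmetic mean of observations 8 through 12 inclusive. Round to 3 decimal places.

Sum of periods 8–12: 16.6 + 214.7 + 111.6 + 64.2 + 205.0 = 612.1
Divide by 5: 612.1 / 5 = 122.420

122.420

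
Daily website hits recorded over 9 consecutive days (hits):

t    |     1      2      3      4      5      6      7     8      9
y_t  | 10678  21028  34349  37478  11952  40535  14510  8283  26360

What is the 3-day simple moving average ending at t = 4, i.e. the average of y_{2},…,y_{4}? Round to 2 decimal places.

30951.67

Sum of periods 2–4: 21028 + 34349 + 37478 = 92855
Divide by 3: 92855 / 3 = 30951.67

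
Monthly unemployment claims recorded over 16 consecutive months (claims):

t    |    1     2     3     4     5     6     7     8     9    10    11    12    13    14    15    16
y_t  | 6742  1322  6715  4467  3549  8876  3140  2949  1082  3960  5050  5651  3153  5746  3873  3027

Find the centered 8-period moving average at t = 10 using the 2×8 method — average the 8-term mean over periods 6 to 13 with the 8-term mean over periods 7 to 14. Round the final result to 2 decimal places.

Sum over 6–13: 8876 + 3140 + 2949 + 1082 + 3960 + 5050 + 5651 + 3153 = 33861
Sum over 7–14: 3140 + 2949 + 1082 + 3960 + 5050 + 5651 + 3153 + 5746 = 30731
CMA at t=10 = (33861 + 30731) / (2·8) = 64592 / 16 = 4037.00

4037.00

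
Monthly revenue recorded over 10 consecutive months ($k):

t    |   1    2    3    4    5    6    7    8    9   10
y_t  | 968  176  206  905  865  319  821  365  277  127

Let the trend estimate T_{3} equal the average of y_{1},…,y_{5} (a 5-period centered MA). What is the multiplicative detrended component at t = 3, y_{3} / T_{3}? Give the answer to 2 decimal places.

Trend T_3 = (968 + 176 + 206 + 905 + 865) / 5 = 3120/5 = 624.0000
Ratio to trend: 206 / 624.0000 = 0.33

0.33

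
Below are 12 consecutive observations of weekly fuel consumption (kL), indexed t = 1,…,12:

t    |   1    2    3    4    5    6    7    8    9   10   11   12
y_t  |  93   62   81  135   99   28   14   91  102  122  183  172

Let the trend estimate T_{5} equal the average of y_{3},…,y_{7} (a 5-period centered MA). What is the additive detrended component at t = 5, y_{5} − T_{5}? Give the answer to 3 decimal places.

Trend T_5 = (81 + 135 + 99 + 28 + 14) / 5 = 357/5 = 71.40000
Detrended value: 99 − 71.40000 = 27.600

27.600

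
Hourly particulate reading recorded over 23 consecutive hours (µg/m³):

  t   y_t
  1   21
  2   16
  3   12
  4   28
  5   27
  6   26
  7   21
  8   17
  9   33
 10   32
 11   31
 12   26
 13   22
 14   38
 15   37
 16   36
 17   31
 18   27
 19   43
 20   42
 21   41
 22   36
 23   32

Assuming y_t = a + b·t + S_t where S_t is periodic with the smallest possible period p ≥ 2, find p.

5

First differences y_{t+1} − y_t: -5, -4, 16, -1, -1, -5, -4, 16, -1, -1, -5, -4, …
The difference pattern repeats every 5 terms and not for any smaller step, so p = 5.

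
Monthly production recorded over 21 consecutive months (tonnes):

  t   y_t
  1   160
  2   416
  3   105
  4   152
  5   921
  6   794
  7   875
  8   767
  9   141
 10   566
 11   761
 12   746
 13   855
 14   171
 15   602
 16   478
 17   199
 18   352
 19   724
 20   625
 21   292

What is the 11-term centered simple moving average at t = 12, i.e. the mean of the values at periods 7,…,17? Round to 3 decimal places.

560.091

Sum of periods 7–17: 875 + 767 + 141 + 566 + 761 + 746 + 855 + 171 + 602 + 478 + 199 = 6161
Divide by 11: 6161 / 11 = 560.091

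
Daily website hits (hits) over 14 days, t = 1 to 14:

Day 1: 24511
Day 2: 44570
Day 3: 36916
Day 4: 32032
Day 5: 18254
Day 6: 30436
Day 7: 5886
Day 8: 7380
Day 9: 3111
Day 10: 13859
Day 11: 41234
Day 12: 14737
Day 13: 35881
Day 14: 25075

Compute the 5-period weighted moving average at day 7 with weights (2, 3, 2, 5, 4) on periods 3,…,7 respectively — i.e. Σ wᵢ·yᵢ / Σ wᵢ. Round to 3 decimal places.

Weighted sum: 2·36916 + 3·32032 + 2·18254 + 5·30436 + 4·5886 = 73832 + 96096 + 36508 + 152180 + 23544 = 382160
Weight total: 2 + 3 + 2 + 5 + 4 = 16
WMA = 382160 / 16 = 23885.000

23885.000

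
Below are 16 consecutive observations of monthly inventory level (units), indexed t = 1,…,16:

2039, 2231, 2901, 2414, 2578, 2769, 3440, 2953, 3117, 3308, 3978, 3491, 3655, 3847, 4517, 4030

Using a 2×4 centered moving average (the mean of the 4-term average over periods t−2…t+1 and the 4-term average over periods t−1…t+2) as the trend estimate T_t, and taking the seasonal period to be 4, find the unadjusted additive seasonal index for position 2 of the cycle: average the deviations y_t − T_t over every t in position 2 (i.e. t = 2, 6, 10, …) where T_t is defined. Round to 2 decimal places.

Season position 2 occurs at t = 6, 10, 14 (where T_t is defined).
t=6: T_6 = 2867.6250; y_6 − T_6 = 2769 − 2867.6250 = -98.6250
t=10: T_10 = 3406.2500; y_10 − T_10 = 3308 − 3406.2500 = -98.2500
t=14: T_14 = 3944.8750; y_14 − T_14 = 3847 − 3944.8750 = -97.8750
Mean deviation: (-98.6250 + -98.2500 + -97.8750) / 3 = -98.25

-98.25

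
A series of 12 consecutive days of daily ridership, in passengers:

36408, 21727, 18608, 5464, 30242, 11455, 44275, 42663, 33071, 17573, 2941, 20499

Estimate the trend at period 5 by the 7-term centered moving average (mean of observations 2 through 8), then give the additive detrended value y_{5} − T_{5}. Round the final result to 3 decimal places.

Trend T_5 = (21727 + 18608 + 5464 + 30242 + 11455 + 44275 + 42663) / 7 = 174434/7 = 24919.14286
Detrended value: 30242 − 24919.14286 = 5322.857

5322.857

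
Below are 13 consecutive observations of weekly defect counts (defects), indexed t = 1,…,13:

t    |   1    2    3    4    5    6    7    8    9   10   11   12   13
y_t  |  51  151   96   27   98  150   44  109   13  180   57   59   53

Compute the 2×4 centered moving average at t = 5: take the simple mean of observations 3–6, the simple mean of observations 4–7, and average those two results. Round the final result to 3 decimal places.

86.250

Sum over 3–6: 96 + 27 + 98 + 150 = 371
Sum over 4–7: 27 + 98 + 150 + 44 = 319
CMA at t=5 = (371 + 319) / (2·4) = 690 / 8 = 86.250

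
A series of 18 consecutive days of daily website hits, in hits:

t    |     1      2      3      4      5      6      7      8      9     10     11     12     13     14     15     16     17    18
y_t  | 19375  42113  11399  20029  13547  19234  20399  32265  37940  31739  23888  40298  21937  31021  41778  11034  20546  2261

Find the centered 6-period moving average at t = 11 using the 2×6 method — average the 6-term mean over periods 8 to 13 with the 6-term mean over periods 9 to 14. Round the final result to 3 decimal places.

Sum over 8–13: 32265 + 37940 + 31739 + 23888 + 40298 + 21937 = 188067
Sum over 9–14: 37940 + 31739 + 23888 + 40298 + 21937 + 31021 = 186823
CMA at t=11 = (188067 + 186823) / (2·6) = 374890 / 12 = 31240.833

31240.833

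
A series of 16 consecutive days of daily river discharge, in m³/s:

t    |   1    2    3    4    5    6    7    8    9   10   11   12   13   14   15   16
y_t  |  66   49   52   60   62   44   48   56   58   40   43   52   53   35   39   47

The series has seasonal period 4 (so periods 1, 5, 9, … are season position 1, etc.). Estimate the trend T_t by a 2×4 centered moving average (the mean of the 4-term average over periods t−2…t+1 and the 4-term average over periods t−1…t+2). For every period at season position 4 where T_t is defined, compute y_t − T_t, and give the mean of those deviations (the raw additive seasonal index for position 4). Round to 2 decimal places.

5.17

Season position 4 occurs at t = 4, 8, 12 (where T_t is defined).
t=4: T_4 = 55.1250; y_4 − T_4 = 60 − 55.1250 = 4.8750
t=8: T_8 = 51.0000; y_8 − T_8 = 56 − 51.0000 = 5.0000
t=12: T_12 = 46.3750; y_12 − T_12 = 52 − 46.3750 = 5.6250
Mean deviation: (4.8750 + 5.0000 + 5.6250) / 3 = 5.17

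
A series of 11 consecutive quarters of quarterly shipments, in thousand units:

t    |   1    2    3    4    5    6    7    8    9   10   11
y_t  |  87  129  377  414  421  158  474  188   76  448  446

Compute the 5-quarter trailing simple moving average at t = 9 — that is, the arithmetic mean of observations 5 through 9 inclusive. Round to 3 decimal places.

Sum of periods 5–9: 421 + 158 + 474 + 188 + 76 = 1317
Divide by 5: 1317 / 5 = 263.400

263.400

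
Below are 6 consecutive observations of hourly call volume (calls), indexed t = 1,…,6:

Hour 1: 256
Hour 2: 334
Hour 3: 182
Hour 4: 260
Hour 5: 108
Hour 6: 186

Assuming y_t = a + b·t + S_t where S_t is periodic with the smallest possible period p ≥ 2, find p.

First differences y_{t+1} − y_t: 78, -152, 78, -152, 78, …
The difference pattern repeats every 2 terms and not for any smaller step, so p = 2.

2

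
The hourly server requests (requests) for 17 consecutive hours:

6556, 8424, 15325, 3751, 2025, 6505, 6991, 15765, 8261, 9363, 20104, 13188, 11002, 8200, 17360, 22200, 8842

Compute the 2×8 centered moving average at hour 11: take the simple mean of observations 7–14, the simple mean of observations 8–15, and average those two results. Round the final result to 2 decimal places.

Sum over 7–14: 6991 + 15765 + 8261 + 9363 + 20104 + 13188 + 11002 + 8200 = 92874
Sum over 8–15: 15765 + 8261 + 9363 + 20104 + 13188 + 11002 + 8200 + 17360 = 103243
CMA at t=11 = (92874 + 103243) / (2·8) = 196117 / 16 = 12257.31

12257.31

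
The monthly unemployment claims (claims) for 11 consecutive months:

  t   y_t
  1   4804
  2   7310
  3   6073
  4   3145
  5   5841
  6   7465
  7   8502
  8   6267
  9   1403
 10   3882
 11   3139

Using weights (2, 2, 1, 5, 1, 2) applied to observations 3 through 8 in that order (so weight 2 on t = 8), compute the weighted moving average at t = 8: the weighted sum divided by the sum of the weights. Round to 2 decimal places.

6356.77

Weighted sum: 2·6073 + 2·3145 + 1·5841 + 5·7465 + 1·8502 + 2·6267 = 12146 + 6290 + 5841 + 37325 + 8502 + 12534 = 82638
Weight total: 2 + 2 + 1 + 5 + 1 + 2 = 13
WMA = 82638 / 13 = 6356.77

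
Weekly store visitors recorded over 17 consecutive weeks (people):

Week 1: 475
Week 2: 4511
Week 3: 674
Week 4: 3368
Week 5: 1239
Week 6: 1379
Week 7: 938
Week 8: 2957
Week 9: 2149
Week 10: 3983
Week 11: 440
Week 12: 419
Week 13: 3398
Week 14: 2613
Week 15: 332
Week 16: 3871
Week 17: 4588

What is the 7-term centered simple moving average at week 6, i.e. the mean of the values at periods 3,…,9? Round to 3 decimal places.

Sum of periods 3–9: 674 + 3368 + 1239 + 1379 + 938 + 2957 + 2149 = 12704
Divide by 7: 12704 / 7 = 1814.857

1814.857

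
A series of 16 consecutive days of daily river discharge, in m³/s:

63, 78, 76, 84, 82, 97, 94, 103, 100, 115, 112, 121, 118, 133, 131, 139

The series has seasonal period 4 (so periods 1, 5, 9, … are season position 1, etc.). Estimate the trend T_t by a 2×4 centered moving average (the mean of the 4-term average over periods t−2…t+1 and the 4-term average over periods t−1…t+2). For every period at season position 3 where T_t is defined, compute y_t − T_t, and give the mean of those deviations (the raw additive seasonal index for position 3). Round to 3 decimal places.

-2.042

Season position 3 occurs at t = 3, 7, 11 (where T_t is defined).
t=3: T_3 = 77.62500; y_3 − T_3 = 76 − 77.62500 = -1.62500
t=7: T_7 = 96.25000; y_7 − T_7 = 94 − 96.25000 = -2.25000
t=11: T_11 = 114.25000; y_11 − T_11 = 112 − 114.25000 = -2.25000
Mean deviation: (-1.62500 + -2.25000 + -2.25000) / 3 = -2.042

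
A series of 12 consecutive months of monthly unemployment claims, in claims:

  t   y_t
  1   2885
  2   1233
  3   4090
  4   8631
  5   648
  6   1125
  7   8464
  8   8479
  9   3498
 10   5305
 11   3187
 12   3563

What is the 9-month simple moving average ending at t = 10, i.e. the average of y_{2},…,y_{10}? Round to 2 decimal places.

Sum of periods 2–10: 1233 + 4090 + 8631 + 648 + 1125 + 8464 + 8479 + 3498 + 5305 = 41473
Divide by 9: 41473 / 9 = 4608.11

4608.11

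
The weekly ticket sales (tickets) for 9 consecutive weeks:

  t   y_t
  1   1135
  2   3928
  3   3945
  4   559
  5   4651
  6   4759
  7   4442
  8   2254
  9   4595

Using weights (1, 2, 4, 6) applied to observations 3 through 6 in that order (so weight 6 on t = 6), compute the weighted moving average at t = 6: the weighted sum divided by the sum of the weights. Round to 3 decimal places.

4017.000

Weighted sum: 1·3945 + 2·559 + 4·4651 + 6·4759 = 3945 + 1118 + 18604 + 28554 = 52221
Weight total: 1 + 2 + 4 + 6 = 13
WMA = 52221 / 13 = 4017.000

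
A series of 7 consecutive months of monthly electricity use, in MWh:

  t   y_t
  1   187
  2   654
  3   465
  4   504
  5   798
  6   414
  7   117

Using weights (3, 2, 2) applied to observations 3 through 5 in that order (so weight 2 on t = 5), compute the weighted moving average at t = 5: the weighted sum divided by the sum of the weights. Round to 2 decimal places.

571.29

Weighted sum: 3·465 + 2·504 + 2·798 = 1395 + 1008 + 1596 = 3999
Weight total: 3 + 2 + 2 = 7
WMA = 3999 / 7 = 571.29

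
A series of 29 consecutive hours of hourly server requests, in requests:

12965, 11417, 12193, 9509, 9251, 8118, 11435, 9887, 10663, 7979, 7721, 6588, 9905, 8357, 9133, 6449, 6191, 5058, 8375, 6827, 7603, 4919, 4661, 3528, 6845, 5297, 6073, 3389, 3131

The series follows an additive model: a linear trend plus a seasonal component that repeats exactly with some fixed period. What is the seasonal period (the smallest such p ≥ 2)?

6

First differences y_{t+1} − y_t: -1548, 776, -2684, -258, -1133, 3317, -1548, 776, -2684, -258, -1133, 3317, -1548, 776, …
The difference pattern repeats every 6 terms and not for any smaller step, so p = 6.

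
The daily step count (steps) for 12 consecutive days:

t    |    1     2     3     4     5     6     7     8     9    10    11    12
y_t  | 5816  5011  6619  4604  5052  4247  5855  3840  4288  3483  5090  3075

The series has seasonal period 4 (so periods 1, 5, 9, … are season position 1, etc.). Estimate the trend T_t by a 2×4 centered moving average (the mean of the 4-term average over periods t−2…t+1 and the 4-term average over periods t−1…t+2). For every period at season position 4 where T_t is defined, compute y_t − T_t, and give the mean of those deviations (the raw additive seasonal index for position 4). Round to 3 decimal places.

-622.000

Season position 4 occurs at t = 4, 8 (where T_t is defined).
t=4: T_4 = 5226.00000; y_4 − T_4 = 4604 − 5226.00000 = -622.00000
t=8: T_8 = 4462.00000; y_8 − T_8 = 3840 − 4462.00000 = -622.00000
Mean deviation: (-622.00000 + -622.00000) / 2 = -622.000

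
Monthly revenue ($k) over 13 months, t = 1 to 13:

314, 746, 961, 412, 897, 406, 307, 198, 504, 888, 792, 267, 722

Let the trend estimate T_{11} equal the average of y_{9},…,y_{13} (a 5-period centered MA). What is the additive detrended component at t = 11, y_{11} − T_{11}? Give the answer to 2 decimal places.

157.40

Trend T_11 = (504 + 888 + 792 + 267 + 722) / 5 = 3173/5 = 634.6000
Detrended value: 792 − 634.6000 = 157.40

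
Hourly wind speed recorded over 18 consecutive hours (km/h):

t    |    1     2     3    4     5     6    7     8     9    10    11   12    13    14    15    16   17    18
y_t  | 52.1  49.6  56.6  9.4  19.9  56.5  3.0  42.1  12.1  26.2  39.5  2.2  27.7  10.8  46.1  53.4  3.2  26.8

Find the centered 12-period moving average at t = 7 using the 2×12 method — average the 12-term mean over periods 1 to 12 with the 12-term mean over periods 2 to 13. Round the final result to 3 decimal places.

Sum over 1–12: 52.1 + 49.6 + 56.6 + 9.4 + 19.9 + 56.5 + 3.0 + 42.1 + 12.1 + 26.2 + 39.5 + 2.2 = 369.2
Sum over 2–13: 49.6 + 56.6 + 9.4 + 19.9 + 56.5 + 3.0 + 42.1 + 12.1 + 26.2 + 39.5 + 2.2 + 27.7 = 344.8
CMA at t=7 = (369.2 + 344.8) / (2·12) = 714.0 / 24 = 29.750

29.750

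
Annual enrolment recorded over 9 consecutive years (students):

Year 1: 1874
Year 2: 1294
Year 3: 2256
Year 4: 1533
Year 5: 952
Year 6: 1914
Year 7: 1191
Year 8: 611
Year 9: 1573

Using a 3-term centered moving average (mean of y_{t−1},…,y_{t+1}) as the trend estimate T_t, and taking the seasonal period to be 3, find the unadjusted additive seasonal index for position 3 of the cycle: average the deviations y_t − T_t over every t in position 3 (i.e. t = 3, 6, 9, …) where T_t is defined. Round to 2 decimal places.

561.67

Season position 3 occurs at t = 3, 6 (where T_t is defined).
t=3: T_3 = 1694.3333; y_3 − T_3 = 2256 − 1694.3333 = 561.6667
t=6: T_6 = 1352.3333; y_6 − T_6 = 1914 − 1352.3333 = 561.6667
Mean deviation: (561.6667 + 561.6667) / 2 = 561.67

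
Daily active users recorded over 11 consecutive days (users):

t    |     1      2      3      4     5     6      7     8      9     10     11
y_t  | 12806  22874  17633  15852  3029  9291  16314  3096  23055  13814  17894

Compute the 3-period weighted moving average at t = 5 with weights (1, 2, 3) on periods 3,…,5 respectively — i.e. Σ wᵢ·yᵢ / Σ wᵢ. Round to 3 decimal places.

Weighted sum: 1·17633 + 2·15852 + 3·3029 = 17633 + 31704 + 9087 = 58424
Weight total: 1 + 2 + 3 = 6
WMA = 58424 / 6 = 9737.333

9737.333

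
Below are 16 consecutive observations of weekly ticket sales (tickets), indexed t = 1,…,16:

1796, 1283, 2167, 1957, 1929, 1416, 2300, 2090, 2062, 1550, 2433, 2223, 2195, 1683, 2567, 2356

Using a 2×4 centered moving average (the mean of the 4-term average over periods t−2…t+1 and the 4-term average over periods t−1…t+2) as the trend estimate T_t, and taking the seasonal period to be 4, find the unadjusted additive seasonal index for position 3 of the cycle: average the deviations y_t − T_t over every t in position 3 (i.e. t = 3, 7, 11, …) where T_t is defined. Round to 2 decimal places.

Season position 3 occurs at t = 3, 7, 11 (where T_t is defined).
t=3: T_3 = 1817.3750; y_3 − T_3 = 2167 − 1817.3750 = 349.6250
t=7: T_7 = 1950.3750; y_7 − T_7 = 2300 − 1950.3750 = 349.6250
t=11: T_11 = 2083.6250; y_11 − T_11 = 2433 − 2083.6250 = 349.3750
Mean deviation: (349.6250 + 349.6250 + 349.3750) / 3 = 349.54

349.54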